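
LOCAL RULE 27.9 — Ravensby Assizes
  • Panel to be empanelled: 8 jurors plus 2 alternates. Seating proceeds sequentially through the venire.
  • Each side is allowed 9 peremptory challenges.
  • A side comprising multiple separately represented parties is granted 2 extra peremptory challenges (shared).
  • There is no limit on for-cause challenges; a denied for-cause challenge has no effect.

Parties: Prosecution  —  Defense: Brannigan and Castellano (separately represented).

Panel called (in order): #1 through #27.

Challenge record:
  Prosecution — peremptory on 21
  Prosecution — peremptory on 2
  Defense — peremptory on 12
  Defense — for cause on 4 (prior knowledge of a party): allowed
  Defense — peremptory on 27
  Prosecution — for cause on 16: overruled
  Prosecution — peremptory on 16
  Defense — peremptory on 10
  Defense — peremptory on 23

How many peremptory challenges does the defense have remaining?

7

Defense allotment: 9 base + 2 multi-party = 11.
Defense peremptories used: #12, #27, #10, #23 — 4 (the for-cause on #4 doesn't count).
Remaining: 11 − 4 = 7.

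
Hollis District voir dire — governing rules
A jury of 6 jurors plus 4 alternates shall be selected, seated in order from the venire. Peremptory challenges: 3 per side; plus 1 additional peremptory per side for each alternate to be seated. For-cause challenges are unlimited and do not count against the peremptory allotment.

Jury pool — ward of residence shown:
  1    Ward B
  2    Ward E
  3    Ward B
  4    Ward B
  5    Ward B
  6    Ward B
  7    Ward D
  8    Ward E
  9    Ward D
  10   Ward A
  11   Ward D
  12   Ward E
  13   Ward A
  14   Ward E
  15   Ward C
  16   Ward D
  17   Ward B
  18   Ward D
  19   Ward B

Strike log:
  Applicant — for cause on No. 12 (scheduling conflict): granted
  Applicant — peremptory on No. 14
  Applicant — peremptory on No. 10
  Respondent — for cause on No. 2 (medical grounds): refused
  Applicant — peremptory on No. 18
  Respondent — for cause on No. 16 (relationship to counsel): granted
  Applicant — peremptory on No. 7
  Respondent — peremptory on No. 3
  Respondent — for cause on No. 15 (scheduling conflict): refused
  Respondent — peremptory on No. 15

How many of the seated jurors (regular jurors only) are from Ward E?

2

Removed: #3, #7, #10, #12, #14, #15, #16, #18.
Seated jurors 1–6: #1, #2, #4, #5, #6, #8 (alternates #9, #11, #13, #17 not counted).
Of those, in Ward E: #2, #8 → 2.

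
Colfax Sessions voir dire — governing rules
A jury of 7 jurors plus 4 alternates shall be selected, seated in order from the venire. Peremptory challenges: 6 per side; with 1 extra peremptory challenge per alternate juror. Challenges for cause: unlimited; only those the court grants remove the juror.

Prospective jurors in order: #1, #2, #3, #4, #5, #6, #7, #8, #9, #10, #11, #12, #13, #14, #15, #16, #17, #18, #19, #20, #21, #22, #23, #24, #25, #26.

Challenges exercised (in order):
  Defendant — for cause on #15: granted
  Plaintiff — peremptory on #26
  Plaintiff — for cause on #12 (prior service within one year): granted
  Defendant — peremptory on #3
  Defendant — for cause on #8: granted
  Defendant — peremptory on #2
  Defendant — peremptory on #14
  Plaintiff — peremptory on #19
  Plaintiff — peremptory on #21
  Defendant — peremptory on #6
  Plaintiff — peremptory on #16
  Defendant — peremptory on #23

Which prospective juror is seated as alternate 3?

18

Removed: #2, #3, #6, #8, #12, #14, #15, #16, #19, #21, #23, #26.
Seating in order: seats 1–7 → #1, #4, #5, #7, #9, #10, #11; alternates → #13, #17, #18, #20.
So alternate 3 is #18.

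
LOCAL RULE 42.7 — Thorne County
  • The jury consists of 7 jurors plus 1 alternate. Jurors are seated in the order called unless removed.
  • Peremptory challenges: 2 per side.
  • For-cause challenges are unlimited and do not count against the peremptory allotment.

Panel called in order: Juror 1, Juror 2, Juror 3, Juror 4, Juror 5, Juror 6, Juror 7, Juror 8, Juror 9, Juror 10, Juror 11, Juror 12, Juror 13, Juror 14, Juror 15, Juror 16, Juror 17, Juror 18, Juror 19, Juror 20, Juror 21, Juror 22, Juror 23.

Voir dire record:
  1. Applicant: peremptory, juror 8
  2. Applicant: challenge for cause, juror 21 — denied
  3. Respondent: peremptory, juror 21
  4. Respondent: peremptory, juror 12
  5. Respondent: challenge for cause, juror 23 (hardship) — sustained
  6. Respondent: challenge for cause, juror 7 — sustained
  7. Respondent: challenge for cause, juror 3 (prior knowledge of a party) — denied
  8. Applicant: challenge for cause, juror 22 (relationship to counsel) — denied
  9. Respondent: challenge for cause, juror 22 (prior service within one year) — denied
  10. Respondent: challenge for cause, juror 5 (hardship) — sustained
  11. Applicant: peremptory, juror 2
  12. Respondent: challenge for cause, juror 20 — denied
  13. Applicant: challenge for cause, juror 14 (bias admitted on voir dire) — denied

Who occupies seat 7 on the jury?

11

Removed: #2, #5, #7, #8, #12, #21, #23. (#3, #14, #20, #22 stay — for-cause denied.)
Seating in order: seats 1–7 → #1, #3, #4, #6, #9, #10, #11; alternates → #13.
So seat 7 is #11.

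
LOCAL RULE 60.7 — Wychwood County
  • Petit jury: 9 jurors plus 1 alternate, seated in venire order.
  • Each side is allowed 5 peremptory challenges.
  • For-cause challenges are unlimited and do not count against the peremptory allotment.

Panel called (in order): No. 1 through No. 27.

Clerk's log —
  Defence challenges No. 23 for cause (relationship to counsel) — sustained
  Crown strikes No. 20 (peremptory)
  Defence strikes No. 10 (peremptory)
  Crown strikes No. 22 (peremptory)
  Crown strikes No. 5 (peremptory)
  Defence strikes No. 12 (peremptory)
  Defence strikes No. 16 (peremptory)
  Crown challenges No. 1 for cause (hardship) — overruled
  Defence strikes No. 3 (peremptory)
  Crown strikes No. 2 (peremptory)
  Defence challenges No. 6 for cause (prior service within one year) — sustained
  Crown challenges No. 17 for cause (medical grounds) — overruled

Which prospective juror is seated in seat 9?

15

Removed: #2, #3, #5, #6, #10, #12, #16, #20, #22, #23. (#1, #17 stay — for-cause denied.)
Seating in order: seats 1–9 → #1, #4, #7, #8, #9, #11, #13, #14, #15; alternates → #17.
So seat 9 is #15.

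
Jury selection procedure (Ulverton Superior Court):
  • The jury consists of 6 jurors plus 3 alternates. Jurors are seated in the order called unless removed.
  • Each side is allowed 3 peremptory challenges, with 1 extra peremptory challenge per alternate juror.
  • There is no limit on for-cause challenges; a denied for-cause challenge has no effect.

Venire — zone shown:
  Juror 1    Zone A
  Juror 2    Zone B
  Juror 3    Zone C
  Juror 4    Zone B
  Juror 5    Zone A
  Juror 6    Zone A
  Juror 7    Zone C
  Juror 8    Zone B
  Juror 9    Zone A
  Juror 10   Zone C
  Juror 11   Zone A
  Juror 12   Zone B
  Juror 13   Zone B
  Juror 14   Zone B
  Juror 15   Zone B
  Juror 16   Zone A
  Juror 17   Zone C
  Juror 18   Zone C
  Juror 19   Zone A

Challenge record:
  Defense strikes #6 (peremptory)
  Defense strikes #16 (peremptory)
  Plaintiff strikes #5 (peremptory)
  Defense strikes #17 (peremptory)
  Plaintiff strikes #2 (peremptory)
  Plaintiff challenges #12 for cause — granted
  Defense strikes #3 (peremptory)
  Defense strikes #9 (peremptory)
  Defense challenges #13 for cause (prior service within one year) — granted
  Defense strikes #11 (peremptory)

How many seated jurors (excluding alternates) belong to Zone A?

Removed: #2, #3, #5, #6, #9, #11, #12, #13, #16, #17.
Seated jurors 1–6: #1, #4, #7, #8, #10, #14 (alternates #15, #18, #19 not counted).
Of those, in Zone A: #1 → 1.

1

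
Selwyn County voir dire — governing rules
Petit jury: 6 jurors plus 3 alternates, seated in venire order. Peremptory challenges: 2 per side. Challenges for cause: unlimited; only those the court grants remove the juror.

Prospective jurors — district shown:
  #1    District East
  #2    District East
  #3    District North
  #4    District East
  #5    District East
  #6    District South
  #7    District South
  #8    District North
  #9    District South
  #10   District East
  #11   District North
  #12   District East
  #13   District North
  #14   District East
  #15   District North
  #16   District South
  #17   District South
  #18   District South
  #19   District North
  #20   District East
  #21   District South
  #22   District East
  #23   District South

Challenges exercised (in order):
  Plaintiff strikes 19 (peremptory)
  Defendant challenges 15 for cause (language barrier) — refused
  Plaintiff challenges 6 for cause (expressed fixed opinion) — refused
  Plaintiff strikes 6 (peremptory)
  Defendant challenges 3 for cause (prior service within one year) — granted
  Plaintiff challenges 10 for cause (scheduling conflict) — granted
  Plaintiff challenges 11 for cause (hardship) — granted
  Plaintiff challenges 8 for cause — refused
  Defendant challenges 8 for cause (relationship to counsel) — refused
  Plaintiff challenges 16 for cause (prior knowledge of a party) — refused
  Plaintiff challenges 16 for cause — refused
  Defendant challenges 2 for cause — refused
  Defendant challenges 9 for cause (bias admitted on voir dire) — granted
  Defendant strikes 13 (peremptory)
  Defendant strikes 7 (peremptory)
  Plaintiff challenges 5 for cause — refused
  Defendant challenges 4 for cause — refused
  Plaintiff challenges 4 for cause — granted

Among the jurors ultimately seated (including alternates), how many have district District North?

Removed: #3, #4, #6, #7, #9, #10, #11, #13, #19.
Seated (9 incl. alternates): #1, #2, #5, #8, #12, #14, #15, #16, #17.
Of those, in District North: #8, #15 → 2.

2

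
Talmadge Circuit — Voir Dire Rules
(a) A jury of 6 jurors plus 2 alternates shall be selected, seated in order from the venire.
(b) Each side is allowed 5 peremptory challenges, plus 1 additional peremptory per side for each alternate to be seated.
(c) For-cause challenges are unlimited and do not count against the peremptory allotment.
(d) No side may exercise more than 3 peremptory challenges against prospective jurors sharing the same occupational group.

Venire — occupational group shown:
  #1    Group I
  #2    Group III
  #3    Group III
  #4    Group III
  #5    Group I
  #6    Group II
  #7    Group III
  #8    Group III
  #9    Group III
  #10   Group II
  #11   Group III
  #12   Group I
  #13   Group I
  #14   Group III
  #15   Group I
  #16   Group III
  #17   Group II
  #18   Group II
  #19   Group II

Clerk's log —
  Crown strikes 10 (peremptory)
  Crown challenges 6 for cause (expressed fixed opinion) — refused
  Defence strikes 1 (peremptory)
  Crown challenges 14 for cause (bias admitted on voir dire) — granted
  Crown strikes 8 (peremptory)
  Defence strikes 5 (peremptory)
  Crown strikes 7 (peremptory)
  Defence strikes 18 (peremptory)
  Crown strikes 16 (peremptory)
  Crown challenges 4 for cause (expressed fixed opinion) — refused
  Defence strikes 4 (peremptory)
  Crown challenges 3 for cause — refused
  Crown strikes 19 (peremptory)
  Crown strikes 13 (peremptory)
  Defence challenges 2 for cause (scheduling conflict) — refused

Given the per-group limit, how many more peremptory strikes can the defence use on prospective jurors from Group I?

Defence peremptories so far: #1, #5, #18, #4 — 4 of 7 used, 3 left overall.
Against Group I: #1, #5 — 2 used; per-group cap 3 leaves 1.
Binding limit: min(3, 1) = 1.

1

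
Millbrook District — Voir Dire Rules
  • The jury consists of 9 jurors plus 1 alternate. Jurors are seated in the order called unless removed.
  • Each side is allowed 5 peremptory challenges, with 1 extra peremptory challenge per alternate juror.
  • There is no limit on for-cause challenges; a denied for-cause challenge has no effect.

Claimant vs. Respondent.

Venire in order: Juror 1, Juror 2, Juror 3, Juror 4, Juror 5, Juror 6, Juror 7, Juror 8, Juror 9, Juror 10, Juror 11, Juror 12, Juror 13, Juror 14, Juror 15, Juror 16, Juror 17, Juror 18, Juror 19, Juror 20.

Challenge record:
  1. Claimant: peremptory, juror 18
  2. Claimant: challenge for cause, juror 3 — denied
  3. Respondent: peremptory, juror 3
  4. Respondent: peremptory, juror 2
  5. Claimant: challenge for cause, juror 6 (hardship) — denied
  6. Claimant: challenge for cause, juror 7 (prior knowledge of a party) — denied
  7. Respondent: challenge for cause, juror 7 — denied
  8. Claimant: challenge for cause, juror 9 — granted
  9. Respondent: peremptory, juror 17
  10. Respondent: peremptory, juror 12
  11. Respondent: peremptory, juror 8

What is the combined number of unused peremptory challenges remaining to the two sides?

Claimant allotment: 5 base + 1 × 1 alternate = 6. Respondent allotment: 5 base + 1 × 1 alternate = 6.
Claimant peremptories used: #18 — 1 (for-cause on #3, #6, #7, #9 don't count).
Respondent peremptories used: #3, #2, #17, #12, #8 — 5 (the for-cause on #7 doesn't count).
Remaining: (6 − 1) + (6 − 5) = 6.

6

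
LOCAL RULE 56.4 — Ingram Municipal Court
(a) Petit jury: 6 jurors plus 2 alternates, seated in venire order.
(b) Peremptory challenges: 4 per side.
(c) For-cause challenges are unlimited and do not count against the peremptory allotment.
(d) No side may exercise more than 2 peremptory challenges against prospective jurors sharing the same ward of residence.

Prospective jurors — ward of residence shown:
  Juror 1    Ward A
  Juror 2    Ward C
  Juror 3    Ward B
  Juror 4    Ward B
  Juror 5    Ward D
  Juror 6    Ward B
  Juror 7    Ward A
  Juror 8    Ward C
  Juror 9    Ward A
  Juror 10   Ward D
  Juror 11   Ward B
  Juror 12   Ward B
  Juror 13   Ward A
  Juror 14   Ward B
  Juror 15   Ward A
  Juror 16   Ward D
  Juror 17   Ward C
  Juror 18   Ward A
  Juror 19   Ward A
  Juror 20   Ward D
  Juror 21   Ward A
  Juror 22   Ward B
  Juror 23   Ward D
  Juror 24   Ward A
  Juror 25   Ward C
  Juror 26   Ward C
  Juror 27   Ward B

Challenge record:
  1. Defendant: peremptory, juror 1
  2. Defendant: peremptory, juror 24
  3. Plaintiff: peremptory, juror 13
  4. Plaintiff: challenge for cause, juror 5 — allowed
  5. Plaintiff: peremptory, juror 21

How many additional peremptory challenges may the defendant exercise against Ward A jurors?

Defendant peremptories so far: #1, #24 — 2 of 4 used, 2 left overall.
Against Ward A: #1, #24 — 2 used; per-ward cap 2 leaves 0.
Binding limit: min(2, 0) = 0.

0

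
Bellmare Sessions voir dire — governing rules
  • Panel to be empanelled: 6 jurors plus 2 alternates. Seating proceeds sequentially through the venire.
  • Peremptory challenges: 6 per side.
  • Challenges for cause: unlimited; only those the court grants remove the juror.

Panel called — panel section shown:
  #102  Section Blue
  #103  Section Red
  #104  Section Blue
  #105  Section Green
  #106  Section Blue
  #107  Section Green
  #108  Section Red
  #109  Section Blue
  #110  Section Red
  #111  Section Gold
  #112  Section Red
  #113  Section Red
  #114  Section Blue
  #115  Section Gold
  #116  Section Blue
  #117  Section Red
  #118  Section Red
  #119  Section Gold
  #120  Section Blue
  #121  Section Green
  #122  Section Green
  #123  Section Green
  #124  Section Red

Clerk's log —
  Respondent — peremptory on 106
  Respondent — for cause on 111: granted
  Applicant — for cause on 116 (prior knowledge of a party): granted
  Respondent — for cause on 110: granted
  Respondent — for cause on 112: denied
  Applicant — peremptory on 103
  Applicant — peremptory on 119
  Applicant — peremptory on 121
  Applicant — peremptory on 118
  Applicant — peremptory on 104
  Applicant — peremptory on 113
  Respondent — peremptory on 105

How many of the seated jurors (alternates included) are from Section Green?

Removed: #103, #104, #105, #106, #110, #111, #113, #116, #118, #119, #121.
Seated (8 incl. alternates): #102, #107, #108, #109, #112, #114, #115, #117.
Of those, in Section Green: #107 → 1.

1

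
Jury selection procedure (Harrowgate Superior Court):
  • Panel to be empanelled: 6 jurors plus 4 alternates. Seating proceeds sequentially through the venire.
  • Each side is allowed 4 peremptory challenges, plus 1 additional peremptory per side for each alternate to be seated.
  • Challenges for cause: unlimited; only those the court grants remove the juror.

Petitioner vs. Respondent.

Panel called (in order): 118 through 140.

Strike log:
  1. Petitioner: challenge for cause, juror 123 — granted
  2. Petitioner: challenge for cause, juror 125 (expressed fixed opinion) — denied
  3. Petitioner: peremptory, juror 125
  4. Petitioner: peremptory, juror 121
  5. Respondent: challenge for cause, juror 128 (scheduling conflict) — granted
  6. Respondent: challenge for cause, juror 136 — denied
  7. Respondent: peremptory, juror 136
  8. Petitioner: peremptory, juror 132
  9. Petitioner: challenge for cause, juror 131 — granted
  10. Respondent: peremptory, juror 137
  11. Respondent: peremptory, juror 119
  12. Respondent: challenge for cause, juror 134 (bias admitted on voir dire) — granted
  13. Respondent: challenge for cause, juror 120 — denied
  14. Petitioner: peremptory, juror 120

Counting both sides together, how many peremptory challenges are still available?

9

Petitioner allotment: 4 base + 1 × 4 alternates = 8. Respondent allotment: 4 base + 1 × 4 alternates = 8.
Petitioner peremptories used: #125, #121, #132, #120 — 4 (for-cause on #123, #125, #131 don't count).
Respondent peremptories used: #136, #137, #119 — 3 (for-cause on #128, #136, #134, #120 don't count).
Remaining: (8 − 4) + (8 − 3) = 9.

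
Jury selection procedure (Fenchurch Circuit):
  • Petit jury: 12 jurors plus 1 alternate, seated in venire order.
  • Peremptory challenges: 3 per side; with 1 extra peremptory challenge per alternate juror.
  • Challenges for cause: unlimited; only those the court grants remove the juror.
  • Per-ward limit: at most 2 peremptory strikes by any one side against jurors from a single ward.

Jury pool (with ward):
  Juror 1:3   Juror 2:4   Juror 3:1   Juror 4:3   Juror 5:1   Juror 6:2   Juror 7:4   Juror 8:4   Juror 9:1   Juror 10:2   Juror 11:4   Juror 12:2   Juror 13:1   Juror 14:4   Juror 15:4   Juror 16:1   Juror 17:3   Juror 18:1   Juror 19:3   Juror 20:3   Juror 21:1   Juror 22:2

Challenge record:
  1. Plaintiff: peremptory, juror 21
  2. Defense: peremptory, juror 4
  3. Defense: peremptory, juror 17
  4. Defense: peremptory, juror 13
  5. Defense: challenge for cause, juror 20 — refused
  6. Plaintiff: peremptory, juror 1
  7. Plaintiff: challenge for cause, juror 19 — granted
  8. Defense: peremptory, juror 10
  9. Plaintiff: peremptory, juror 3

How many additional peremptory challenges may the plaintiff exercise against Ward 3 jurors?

1

Plaintiff peremptories so far: #21, #1, #3 — 3 of 4 used, 1 left overall.
Against Ward 3: #1 — 1 used; per-ward cap 2 leaves 1.
Binding limit: min(1, 1) = 1.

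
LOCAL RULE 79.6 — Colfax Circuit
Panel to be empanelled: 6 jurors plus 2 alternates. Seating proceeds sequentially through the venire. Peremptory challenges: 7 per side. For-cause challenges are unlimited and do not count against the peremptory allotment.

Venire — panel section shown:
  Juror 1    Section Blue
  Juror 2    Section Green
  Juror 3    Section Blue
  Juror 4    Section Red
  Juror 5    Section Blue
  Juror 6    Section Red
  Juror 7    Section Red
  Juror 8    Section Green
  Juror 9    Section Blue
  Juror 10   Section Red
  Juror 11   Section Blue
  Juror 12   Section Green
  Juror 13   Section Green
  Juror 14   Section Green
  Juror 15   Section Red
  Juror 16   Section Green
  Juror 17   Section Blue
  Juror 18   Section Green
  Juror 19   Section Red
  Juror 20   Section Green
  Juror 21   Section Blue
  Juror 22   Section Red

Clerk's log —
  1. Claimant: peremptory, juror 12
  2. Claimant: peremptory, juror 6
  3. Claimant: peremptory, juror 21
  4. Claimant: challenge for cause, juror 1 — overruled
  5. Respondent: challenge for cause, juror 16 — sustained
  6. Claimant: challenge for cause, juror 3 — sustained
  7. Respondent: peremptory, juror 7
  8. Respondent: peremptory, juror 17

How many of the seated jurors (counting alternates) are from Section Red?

2

Removed: #3, #6, #7, #12, #16, #17, #21.
Seated (8 incl. alternates): #1, #2, #4, #5, #8, #9, #10, #11.
Of those, in Section Red: #4, #10 → 2.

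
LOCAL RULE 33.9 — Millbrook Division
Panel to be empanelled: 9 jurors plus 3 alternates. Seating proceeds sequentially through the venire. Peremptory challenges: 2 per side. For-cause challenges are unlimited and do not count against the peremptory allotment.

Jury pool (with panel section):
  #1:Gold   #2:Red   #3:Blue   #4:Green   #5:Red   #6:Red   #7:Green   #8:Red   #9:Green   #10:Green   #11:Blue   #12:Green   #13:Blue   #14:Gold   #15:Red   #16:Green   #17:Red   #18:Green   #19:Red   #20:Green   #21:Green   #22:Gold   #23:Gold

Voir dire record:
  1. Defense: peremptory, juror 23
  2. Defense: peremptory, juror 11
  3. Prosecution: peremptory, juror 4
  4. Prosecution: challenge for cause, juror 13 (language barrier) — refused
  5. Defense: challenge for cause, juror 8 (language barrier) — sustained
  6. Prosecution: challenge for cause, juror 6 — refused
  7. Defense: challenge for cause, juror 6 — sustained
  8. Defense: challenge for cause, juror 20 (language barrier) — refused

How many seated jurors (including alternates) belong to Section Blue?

Removed: #4, #6, #8, #11, #23.
Seated (12 incl. alternates): #1, #2, #3, #5, #7, #9, #10, #12, #13, #14, #15, #16.
Of those, in Section Blue: #3, #13 → 2.

2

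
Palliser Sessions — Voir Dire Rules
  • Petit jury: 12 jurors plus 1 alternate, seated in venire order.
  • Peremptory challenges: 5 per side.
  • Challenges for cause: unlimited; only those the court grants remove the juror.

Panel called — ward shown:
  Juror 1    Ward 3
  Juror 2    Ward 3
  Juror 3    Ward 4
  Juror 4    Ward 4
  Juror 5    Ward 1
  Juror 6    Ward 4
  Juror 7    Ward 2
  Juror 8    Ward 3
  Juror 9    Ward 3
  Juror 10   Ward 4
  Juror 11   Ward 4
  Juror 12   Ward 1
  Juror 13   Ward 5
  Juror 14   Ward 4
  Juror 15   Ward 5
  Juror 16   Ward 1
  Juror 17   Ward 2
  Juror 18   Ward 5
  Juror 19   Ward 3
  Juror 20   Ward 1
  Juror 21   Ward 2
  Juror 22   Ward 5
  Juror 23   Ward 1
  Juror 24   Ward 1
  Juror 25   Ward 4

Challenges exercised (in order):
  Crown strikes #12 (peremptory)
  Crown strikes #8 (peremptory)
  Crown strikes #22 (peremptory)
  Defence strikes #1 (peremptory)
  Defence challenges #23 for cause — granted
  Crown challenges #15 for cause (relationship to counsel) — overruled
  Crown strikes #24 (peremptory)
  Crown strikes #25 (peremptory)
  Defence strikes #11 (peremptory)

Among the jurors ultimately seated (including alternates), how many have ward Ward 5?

2

Removed: #1, #8, #11, #12, #22, #23, #24, #25.
Seated (13 incl. alternates): #2, #3, #4, #5, #6, #7, #9, #10, #13, #14, #15, #16, #17.
Of those, in Ward 5: #13, #15 → 2.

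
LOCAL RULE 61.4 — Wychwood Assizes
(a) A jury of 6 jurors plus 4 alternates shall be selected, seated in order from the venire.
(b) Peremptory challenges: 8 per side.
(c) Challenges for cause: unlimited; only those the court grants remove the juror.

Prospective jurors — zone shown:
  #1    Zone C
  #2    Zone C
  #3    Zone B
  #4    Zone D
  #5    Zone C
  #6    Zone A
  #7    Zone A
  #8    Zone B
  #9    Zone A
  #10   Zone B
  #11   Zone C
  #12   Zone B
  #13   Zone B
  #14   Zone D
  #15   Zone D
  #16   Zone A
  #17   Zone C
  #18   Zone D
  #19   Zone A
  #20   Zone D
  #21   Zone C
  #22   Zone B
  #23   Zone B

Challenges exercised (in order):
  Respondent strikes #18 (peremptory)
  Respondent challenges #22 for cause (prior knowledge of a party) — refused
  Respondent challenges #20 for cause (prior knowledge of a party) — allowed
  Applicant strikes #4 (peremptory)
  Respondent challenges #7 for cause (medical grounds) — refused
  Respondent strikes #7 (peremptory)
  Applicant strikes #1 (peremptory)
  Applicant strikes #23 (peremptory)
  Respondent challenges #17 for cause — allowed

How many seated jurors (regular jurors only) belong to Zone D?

0

Removed: #1, #4, #7, #17, #18, #20, #23.
Seated jurors 1–6: #2, #3, #5, #6, #8, #9 (alternates #10, #11, #12, #13 not counted).
None of those are in Zone D → 0.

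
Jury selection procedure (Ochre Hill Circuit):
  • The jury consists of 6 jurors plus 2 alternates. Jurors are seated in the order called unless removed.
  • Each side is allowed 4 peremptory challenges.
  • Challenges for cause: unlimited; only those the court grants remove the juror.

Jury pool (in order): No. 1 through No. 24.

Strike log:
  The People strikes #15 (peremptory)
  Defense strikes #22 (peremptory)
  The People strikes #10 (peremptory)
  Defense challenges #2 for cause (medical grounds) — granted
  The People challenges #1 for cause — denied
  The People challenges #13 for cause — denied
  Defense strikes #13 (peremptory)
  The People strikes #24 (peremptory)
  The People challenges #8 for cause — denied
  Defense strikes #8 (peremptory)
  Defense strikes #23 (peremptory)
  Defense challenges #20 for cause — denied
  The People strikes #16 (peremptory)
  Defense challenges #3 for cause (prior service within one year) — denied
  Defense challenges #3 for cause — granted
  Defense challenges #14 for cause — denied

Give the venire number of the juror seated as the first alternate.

Removed: #2, #3, #8, #10, #13, #15, #16, #22, #23, #24. (#1, #14, #20 stay — for-cause denied.)
Filling seats in venire order through position 7: #1, #4, #5, #6, #7, #9, #11.
So alternate 1 is #11.

11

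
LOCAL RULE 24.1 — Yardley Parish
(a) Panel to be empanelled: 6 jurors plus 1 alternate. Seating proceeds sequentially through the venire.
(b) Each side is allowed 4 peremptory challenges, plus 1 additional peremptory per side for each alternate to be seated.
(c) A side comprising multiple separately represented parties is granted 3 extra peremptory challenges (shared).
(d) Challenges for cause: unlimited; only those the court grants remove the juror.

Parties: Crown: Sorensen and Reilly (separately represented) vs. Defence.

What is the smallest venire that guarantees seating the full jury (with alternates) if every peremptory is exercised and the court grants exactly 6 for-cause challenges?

26

Seats to fill: 6 + 1 alternates = 7.
Peremptories — Crown: 4 + 1×1 + 3 = 8; Defence: 4 + 1×1 = 5; total 13.
For-cause removals: 6.
Minimum venire: 7 + 13 + 6 = 26.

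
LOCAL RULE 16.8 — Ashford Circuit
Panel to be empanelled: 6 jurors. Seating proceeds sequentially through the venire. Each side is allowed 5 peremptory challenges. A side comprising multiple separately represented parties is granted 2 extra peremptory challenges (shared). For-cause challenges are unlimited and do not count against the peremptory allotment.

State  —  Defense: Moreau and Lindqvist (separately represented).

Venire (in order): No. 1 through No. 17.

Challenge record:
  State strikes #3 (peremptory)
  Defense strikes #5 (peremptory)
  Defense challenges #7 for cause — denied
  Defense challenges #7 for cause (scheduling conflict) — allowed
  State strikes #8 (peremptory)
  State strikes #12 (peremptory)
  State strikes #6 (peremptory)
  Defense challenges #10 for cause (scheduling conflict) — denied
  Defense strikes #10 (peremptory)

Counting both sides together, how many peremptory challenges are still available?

6

State allotment: 5. Defense allotment: 5 base + 2 multi-party = 7.
State peremptories used: #3, #8, #12, #6 — 4.
Defense peremptories used: #5, #10 — 2 (for-cause on #7, #7, #10 don't count).
Remaining: (5 − 4) + (7 − 2) = 6.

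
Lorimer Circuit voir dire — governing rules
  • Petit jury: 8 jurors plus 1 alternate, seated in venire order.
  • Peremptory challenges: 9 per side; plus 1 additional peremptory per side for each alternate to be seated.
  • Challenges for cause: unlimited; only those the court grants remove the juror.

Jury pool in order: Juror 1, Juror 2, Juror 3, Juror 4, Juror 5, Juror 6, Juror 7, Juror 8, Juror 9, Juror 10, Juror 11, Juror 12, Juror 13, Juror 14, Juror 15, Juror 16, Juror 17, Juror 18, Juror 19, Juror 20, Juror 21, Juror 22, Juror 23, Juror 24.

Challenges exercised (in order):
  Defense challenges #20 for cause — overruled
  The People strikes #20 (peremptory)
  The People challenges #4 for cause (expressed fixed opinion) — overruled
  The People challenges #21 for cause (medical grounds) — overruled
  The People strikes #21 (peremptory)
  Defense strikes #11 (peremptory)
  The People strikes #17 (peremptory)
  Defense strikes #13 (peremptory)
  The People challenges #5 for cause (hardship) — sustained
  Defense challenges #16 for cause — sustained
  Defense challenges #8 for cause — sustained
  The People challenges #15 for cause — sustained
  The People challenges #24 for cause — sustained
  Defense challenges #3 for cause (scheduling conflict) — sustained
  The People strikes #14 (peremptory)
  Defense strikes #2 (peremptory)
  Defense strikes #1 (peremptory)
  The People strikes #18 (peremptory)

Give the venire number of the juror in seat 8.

Removed: #1, #2, #3, #5, #8, #11, #13, #14, #15, #16, #17, #18, #20, #21, #24. (#4 stays — for-cause denied.)
Seating in order: seats 1–8 → #4, #6, #7, #9, #10, #12, #19, #22; alternates → #23.
So seat 8 is #22.

22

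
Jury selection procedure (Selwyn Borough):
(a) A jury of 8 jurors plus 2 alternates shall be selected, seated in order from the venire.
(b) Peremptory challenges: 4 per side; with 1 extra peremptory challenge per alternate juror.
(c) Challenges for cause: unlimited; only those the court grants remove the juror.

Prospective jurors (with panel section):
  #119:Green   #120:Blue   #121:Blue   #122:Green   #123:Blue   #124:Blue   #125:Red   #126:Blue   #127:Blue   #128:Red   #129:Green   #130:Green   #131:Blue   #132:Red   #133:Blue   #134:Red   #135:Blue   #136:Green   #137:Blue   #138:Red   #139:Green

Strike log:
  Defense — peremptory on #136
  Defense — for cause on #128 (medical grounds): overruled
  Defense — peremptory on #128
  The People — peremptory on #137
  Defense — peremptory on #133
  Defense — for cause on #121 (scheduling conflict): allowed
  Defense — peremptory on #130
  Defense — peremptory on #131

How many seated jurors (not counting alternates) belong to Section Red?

1

Removed: #121, #128, #130, #131, #133, #136, #137.
Seated jurors 1–8: #119, #120, #122, #123, #124, #125, #126, #127 (alternates #129, #132 not counted).
Of those, in Section Red: #125 → 1.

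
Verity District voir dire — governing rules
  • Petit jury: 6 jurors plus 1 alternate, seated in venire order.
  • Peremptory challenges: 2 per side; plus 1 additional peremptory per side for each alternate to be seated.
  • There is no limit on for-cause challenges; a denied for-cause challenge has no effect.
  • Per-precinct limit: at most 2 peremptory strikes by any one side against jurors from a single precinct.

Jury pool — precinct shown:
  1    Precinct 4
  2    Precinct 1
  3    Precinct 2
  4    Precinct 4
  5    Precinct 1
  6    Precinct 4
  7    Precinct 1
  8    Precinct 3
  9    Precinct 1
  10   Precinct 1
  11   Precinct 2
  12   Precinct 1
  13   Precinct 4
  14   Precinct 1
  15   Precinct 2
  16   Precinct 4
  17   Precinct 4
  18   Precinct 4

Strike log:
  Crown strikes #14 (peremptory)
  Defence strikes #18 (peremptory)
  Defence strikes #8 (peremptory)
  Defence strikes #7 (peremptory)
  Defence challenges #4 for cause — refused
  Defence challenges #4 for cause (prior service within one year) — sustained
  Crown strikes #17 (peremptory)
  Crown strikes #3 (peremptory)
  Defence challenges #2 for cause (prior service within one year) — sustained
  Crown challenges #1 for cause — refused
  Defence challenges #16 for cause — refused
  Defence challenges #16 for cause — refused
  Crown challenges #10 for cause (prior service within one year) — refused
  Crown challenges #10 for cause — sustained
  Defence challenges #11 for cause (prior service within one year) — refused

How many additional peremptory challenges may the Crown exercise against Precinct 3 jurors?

Crown peremptories so far: #14, #17, #3 — 3 of 3 used, 0 left overall.
Against Precinct 3: none yet — per-precinct cap 2 leaves 2.
Binding limit: min(0, 2) = 0.

0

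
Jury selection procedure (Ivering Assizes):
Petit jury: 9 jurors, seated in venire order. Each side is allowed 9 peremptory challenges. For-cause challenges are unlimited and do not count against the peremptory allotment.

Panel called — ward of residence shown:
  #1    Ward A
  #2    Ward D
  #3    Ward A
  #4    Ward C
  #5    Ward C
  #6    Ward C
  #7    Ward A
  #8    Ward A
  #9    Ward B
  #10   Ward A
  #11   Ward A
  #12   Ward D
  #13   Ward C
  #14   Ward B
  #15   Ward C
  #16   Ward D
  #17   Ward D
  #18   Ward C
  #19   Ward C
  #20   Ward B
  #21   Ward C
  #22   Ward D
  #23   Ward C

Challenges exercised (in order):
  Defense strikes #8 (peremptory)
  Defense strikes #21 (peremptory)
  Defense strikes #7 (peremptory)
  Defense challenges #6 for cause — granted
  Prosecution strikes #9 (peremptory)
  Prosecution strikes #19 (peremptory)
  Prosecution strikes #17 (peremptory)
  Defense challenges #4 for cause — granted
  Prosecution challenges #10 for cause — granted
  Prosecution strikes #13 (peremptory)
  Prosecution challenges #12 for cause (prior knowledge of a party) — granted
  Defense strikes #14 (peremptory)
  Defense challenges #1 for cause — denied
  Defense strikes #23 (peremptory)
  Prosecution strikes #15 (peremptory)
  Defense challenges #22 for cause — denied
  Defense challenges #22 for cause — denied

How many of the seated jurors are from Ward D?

Removed: #4, #6, #7, #8, #9, #10, #12, #13, #14, #15, #17, #19, #21, #23.
Seated jurors 1–9: #1, #2, #3, #5, #11, #16, #18, #20, #22.
Of those, in Ward D: #2, #16, #22 → 3.

3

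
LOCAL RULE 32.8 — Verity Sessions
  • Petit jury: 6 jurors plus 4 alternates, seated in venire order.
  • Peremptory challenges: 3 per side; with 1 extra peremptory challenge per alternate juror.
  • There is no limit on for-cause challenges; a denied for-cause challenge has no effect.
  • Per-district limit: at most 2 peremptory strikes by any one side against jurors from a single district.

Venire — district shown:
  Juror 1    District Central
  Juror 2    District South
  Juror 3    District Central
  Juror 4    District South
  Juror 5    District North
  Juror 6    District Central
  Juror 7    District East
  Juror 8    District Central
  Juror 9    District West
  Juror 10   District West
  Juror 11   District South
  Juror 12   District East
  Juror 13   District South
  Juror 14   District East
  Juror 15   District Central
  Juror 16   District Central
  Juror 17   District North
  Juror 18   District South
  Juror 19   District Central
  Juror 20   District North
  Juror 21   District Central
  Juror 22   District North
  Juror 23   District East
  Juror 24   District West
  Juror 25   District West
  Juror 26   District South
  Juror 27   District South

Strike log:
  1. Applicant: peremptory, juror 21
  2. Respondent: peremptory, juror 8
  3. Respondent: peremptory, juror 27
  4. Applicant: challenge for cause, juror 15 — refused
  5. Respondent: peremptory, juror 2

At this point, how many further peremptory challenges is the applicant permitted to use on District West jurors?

2

Applicant peremptories so far: #21 — 1 of 7 used, 6 left overall.
Against District West: none yet — per-district cap 2 leaves 2.
Binding limit: min(6, 2) = 2.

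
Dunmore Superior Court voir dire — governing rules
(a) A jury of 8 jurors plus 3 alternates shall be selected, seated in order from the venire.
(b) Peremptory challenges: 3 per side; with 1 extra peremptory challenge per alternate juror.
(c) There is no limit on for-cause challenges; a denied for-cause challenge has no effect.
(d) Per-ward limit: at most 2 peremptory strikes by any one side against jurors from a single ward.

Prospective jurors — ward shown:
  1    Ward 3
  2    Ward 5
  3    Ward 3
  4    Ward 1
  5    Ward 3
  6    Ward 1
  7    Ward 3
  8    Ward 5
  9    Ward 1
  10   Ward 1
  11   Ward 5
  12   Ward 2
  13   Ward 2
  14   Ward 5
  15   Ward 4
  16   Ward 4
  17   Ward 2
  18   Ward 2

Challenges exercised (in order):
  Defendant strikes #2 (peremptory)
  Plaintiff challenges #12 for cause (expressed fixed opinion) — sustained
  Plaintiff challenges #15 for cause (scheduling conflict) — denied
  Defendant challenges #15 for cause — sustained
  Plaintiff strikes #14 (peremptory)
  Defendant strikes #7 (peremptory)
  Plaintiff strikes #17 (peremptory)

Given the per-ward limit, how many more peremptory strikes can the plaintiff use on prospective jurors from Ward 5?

Plaintiff peremptories so far: #14, #17 — 2 of 6 used, 4 left overall.
Against Ward 5: #14 — 1 used; per-ward cap 2 leaves 1.
Binding limit: min(4, 1) = 1.

1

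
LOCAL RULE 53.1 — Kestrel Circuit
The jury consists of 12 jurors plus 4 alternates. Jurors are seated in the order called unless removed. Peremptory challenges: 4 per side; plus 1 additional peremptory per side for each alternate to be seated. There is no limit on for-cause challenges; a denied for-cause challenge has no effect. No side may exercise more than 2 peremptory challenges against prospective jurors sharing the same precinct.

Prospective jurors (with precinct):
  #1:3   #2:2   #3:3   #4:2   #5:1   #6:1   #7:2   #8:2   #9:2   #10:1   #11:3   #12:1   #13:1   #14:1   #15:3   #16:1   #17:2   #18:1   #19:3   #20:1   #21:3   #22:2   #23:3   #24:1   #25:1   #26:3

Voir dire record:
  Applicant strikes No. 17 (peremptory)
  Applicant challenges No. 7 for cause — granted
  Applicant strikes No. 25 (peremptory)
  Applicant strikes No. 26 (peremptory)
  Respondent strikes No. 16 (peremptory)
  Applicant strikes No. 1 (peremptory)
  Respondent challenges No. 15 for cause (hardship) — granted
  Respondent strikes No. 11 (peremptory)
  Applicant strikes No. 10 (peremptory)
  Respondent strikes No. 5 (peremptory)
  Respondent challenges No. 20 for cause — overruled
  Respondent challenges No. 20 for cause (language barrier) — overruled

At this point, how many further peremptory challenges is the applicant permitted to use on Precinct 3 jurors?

Applicant peremptories so far: #17, #25, #26, #1, #10 — 5 of 8 used, 3 left overall.
Against Precinct 3: #26, #1 — 2 used; per-precinct cap 2 leaves 0.
Binding limit: min(3, 0) = 0.

0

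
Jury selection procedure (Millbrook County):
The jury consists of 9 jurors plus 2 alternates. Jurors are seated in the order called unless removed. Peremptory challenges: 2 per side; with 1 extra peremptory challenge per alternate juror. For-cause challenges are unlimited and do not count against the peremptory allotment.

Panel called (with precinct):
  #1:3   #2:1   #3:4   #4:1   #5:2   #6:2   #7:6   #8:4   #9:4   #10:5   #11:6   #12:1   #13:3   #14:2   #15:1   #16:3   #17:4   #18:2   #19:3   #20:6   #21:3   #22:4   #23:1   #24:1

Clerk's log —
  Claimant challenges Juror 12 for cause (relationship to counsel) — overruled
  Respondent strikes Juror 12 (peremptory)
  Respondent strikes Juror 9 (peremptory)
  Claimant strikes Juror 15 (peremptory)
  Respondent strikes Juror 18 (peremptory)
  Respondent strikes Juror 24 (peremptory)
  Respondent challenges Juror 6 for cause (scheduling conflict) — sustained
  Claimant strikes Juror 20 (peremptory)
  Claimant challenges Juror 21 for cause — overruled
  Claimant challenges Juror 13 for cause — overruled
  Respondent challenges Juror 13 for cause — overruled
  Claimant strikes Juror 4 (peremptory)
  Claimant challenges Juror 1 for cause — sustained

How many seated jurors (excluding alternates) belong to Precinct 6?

2

Removed: #1, #4, #6, #9, #12, #15, #18, #20, #24.
Seated jurors 1–9: #2, #3, #5, #7, #8, #10, #11, #13, #14 (alternates #16, #17 not counted).
Of those, in Precinct 6: #7, #11 → 2.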